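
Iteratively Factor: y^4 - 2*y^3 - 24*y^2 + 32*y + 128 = (y - 4)*(y^3 + 2*y^2 - 16*y - 32) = (y - 4)*(y + 2)*(y^2 - 16) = (y - 4)*(y + 2)*(y + 4)*(y - 4)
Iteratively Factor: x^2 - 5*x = (x - 5)*(x)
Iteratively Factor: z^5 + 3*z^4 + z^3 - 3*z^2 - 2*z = (z + 1)*(z^4 + 2*z^3 - z^2 - 2*z) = (z + 1)*(z + 2)*(z^3 - z) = (z + 1)^2*(z + 2)*(z^2 - z) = z*(z + 1)^2*(z + 2)*(z - 1)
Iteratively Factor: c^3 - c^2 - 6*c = (c + 2)*(c^2 - 3*c) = (c - 3)*(c + 2)*(c)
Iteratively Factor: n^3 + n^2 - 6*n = (n)*(n^2 + n - 6) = n*(n + 3)*(n - 2)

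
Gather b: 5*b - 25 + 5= 5*b - 20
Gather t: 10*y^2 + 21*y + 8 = 10*y^2 + 21*y + 8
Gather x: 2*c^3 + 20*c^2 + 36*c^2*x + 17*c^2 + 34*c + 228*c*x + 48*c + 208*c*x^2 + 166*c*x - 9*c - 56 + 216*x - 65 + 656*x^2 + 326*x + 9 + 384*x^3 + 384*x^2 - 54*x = 2*c^3 + 37*c^2 + 73*c + 384*x^3 + x^2*(208*c + 1040) + x*(36*c^2 + 394*c + 488) - 112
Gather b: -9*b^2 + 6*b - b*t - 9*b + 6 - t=-9*b^2 + b*(-t - 3) - t + 6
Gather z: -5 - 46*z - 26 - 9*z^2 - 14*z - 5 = -9*z^2 - 60*z - 36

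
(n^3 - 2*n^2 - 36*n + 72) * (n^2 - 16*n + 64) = n^5 - 18*n^4 + 60*n^3 + 520*n^2 - 3456*n + 4608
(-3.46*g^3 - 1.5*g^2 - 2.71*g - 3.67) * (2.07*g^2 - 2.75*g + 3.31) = -7.1622*g^5 + 6.41*g^4 - 12.9373*g^3 - 5.1094*g^2 + 1.1224*g - 12.1477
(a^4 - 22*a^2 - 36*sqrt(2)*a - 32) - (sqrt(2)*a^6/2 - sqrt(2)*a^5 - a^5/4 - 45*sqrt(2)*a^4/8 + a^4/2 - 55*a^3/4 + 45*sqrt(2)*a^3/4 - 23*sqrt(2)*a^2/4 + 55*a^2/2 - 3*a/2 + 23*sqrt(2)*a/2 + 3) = -sqrt(2)*a^6/2 + a^5/4 + sqrt(2)*a^5 + a^4/2 + 45*sqrt(2)*a^4/8 - 45*sqrt(2)*a^3/4 + 55*a^3/4 - 99*a^2/2 + 23*sqrt(2)*a^2/4 - 95*sqrt(2)*a/2 + 3*a/2 - 35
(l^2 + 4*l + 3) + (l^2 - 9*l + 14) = 2*l^2 - 5*l + 17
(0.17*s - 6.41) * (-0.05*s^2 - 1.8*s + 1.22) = -0.0085*s^3 + 0.0145*s^2 + 11.7454*s - 7.8202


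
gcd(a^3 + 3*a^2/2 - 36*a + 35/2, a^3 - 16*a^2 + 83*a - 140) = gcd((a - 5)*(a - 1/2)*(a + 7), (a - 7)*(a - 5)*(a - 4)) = a - 5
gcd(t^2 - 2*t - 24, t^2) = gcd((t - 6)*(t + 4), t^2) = 1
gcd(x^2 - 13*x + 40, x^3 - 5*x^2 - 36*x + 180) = x - 5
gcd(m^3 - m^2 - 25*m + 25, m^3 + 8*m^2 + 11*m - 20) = m^2 + 4*m - 5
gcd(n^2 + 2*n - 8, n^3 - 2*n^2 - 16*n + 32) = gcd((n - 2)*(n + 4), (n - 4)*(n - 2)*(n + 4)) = n^2 + 2*n - 8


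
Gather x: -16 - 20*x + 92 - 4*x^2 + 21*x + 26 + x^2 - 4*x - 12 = -3*x^2 - 3*x + 90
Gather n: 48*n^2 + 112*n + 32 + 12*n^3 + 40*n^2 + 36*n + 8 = 12*n^3 + 88*n^2 + 148*n + 40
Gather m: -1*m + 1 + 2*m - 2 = m - 1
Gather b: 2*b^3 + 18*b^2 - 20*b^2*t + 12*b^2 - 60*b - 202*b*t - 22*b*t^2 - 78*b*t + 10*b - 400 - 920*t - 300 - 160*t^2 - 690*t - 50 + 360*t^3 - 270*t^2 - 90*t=2*b^3 + b^2*(30 - 20*t) + b*(-22*t^2 - 280*t - 50) + 360*t^3 - 430*t^2 - 1700*t - 750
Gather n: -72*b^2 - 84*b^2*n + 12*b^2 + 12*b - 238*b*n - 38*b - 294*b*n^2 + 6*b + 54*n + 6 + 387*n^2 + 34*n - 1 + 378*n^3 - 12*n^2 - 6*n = -60*b^2 - 20*b + 378*n^3 + n^2*(375 - 294*b) + n*(-84*b^2 - 238*b + 82) + 5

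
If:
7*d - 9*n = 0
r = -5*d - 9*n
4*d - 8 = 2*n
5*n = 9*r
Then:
No Solution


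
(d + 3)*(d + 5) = d^2 + 8*d + 15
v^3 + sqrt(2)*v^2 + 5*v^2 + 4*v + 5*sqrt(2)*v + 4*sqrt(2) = (v + 1)*(v + 4)*(v + sqrt(2))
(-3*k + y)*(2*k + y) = -6*k^2 - k*y + y^2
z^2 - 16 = (z - 4)*(z + 4)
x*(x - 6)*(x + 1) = x^3 - 5*x^2 - 6*x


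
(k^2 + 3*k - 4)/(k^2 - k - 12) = (-k^2 - 3*k + 4)/(-k^2 + k + 12)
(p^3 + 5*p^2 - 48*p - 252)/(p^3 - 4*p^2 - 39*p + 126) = (p + 6)/(p - 3)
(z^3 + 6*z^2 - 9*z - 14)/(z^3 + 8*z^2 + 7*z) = (z - 2)/z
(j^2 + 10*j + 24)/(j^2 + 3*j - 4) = (j + 6)/(j - 1)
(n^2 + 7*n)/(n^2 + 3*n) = (n + 7)/(n + 3)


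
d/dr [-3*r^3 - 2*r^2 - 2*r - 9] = -9*r^2 - 4*r - 2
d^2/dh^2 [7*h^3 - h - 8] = 42*h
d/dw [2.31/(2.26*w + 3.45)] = -5.2206/(2.26*w + 3.45)^2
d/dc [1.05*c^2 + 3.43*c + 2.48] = 2.1*c + 3.43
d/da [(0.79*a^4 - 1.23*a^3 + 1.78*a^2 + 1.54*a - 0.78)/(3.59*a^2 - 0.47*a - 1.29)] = (5.6722*a^5 - 5.5296*a^4 - 2.9202*a^3 - 1.6051*a^2 + 1.008*a - 2.3532)/(12.8881*a^4 - 3.3746*a^3 - 9.0413*a^2 + 1.2126*a + 1.6641)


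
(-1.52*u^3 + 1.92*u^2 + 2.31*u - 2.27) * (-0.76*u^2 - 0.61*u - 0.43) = 1.1552*u^5 - 0.532*u^4 - 2.2732*u^3 - 0.5095*u^2 + 0.3914*u + 0.9761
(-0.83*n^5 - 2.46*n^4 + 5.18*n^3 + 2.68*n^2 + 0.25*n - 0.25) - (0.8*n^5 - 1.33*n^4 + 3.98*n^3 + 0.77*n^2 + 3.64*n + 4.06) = -1.63*n^5 - 1.13*n^4 + 1.2*n^3 + 1.91*n^2 - 3.39*n - 4.31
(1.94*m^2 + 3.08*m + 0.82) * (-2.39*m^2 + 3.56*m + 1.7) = -4.6366*m^4 - 0.454800000000001*m^3 + 12.303*m^2 + 8.1552*m + 1.394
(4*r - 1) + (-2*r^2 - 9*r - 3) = -2*r^2 - 5*r - 4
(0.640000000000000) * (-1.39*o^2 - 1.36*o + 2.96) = -0.8896*o^2 - 0.8704*o + 1.8944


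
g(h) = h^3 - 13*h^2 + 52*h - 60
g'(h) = 3*h^2 - 26*h + 52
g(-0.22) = -72.08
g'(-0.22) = 57.87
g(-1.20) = -142.85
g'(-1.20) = 87.52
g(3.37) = 5.87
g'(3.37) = -1.55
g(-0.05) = -62.63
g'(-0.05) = 53.31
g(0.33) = -44.22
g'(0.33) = 43.75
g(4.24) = 3.00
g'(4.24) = -4.31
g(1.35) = -11.03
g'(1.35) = 22.37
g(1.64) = -5.27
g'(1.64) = 17.43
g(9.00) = 84.00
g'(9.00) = 61.00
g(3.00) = 6.00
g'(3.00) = 1.00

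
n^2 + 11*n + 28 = (n + 4)*(n + 7)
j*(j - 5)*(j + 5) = j^3 - 25*j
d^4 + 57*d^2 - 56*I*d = d*(d - 7*I)*(d - I)*(d + 8*I)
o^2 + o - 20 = (o - 4)*(o + 5)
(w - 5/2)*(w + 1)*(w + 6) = w^3 + 9*w^2/2 - 23*w/2 - 15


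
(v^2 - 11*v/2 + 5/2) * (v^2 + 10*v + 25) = v^4 + 9*v^3/2 - 55*v^2/2 - 225*v/2 + 125/2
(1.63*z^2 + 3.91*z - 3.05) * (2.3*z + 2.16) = 3.749*z^3 + 12.5138*z^2 + 1.4306*z - 6.588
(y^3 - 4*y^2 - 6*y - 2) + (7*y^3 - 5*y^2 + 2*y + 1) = 8*y^3 - 9*y^2 - 4*y - 1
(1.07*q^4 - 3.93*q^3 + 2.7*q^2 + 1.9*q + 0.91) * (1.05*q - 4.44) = 1.1235*q^5 - 8.8773*q^4 + 20.2842*q^3 - 9.993*q^2 - 7.4805*q - 4.0404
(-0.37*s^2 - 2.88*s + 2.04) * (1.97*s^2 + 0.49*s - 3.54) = -0.7289*s^4 - 5.8549*s^3 + 3.9174*s^2 + 11.1948*s - 7.2216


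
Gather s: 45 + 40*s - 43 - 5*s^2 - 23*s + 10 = -5*s^2 + 17*s + 12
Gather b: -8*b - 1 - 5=-8*b - 6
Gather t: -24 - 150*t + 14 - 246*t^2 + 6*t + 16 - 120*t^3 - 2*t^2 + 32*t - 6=-120*t^3 - 248*t^2 - 112*t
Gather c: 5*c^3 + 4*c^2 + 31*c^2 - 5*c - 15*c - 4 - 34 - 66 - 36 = 5*c^3 + 35*c^2 - 20*c - 140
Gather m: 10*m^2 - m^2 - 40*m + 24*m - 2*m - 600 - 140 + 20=9*m^2 - 18*m - 720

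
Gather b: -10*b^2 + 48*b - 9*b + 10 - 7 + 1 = -10*b^2 + 39*b + 4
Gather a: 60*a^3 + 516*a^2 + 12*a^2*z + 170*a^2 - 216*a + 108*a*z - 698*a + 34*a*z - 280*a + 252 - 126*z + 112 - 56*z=60*a^3 + a^2*(12*z + 686) + a*(142*z - 1194) - 182*z + 364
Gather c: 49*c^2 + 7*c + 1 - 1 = 49*c^2 + 7*c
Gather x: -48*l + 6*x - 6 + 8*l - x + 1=-40*l + 5*x - 5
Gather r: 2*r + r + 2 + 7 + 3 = 3*r + 12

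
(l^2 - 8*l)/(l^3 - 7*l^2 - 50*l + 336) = l/(l^2 + l - 42)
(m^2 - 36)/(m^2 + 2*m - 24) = (m - 6)/(m - 4)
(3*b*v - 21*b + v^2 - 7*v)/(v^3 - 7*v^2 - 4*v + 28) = (3*b + v)/(v^2 - 4)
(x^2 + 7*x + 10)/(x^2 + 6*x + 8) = (x + 5)/(x + 4)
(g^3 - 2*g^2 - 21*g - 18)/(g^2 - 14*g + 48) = (g^2 + 4*g + 3)/(g - 8)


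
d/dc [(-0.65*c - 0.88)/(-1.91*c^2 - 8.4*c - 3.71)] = (1.2415*c^2 + 5.46*c - (0.65*c + 0.88)*(3.82*c + 8.4) + 2.4115)/(1.91*c^2 + 8.4*c + 3.71)^2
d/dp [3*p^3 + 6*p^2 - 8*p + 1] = 9*p^2 + 12*p - 8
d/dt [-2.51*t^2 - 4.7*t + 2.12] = -5.02*t - 4.7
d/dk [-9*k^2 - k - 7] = -18*k - 1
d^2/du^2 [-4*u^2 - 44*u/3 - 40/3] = -8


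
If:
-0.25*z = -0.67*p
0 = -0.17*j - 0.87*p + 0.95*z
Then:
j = 3.67866549604917*z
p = 0.373134328358209*z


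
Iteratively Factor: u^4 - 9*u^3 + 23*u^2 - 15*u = (u)*(u^3 - 9*u^2 + 23*u - 15) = u*(u - 3)*(u^2 - 6*u + 5) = u*(u - 5)*(u - 3)*(u - 1)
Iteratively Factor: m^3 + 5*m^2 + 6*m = (m + 2)*(m^2 + 3*m) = (m + 2)*(m + 3)*(m)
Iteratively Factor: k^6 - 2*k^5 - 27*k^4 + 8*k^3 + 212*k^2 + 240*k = (k - 5)*(k^5 + 3*k^4 - 12*k^3 - 52*k^2 - 48*k) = k*(k - 5)*(k^4 + 3*k^3 - 12*k^2 - 52*k - 48) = k*(k - 5)*(k + 2)*(k^3 + k^2 - 14*k - 24) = k*(k - 5)*(k + 2)^2*(k^2 - k - 12) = k*(k - 5)*(k - 4)*(k + 2)^2*(k + 3)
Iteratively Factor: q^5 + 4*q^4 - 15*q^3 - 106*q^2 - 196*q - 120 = (q + 2)*(q^4 + 2*q^3 - 19*q^2 - 68*q - 60) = (q + 2)*(q + 3)*(q^3 - q^2 - 16*q - 20) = (q + 2)^2*(q + 3)*(q^2 - 3*q - 10) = (q - 5)*(q + 2)^2*(q + 3)*(q + 2)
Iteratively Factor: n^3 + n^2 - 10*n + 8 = (n - 2)*(n^2 + 3*n - 4) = (n - 2)*(n + 4)*(n - 1)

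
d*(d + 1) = d^2 + d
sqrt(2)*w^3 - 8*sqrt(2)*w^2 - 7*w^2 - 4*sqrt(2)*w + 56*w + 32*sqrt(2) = (w - 8)*(w - 4*sqrt(2))*(sqrt(2)*w + 1)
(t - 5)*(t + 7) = t^2 + 2*t - 35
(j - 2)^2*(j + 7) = j^3 + 3*j^2 - 24*j + 28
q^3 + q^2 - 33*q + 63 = (q - 3)^2*(q + 7)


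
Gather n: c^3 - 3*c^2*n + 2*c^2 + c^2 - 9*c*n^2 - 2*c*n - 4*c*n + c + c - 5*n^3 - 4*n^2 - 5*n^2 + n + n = c^3 + 3*c^2 + 2*c - 5*n^3 + n^2*(-9*c - 9) + n*(-3*c^2 - 6*c + 2)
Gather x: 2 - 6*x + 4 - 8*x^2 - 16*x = -8*x^2 - 22*x + 6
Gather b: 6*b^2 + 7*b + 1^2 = 6*b^2 + 7*b + 1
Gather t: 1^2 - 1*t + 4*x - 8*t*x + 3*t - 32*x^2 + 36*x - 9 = t*(2 - 8*x) - 32*x^2 + 40*x - 8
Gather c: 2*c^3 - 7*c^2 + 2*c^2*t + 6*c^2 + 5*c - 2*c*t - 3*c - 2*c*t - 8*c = 2*c^3 + c^2*(2*t - 1) + c*(-4*t - 6)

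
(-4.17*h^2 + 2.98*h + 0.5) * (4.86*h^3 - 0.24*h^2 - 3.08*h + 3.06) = -20.2662*h^5 + 15.4836*h^4 + 14.5584*h^3 - 22.0586*h^2 + 7.5788*h + 1.53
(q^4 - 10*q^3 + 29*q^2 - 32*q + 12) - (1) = q^4 - 10*q^3 + 29*q^2 - 32*q + 11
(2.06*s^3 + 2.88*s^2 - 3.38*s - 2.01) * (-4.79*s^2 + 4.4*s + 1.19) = -9.8674*s^5 - 4.7312*s^4 + 31.3136*s^3 - 1.8169*s^2 - 12.8662*s - 2.3919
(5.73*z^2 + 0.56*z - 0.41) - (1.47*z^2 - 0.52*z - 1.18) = 4.26*z^2 + 1.08*z + 0.77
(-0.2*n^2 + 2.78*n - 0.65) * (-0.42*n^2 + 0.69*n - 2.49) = 0.084*n^4 - 1.3056*n^3 + 2.6892*n^2 - 7.3707*n + 1.6185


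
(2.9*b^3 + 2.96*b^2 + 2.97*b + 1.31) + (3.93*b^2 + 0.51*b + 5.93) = 2.9*b^3 + 6.89*b^2 + 3.48*b + 7.24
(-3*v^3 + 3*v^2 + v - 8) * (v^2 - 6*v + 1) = -3*v^5 + 21*v^4 - 20*v^3 - 11*v^2 + 49*v - 8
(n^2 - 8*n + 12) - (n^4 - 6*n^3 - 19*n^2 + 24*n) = -n^4 + 6*n^3 + 20*n^2 - 32*n + 12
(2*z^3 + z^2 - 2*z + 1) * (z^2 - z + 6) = 2*z^5 - z^4 + 9*z^3 + 9*z^2 - 13*z + 6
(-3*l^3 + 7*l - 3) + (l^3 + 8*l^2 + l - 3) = -2*l^3 + 8*l^2 + 8*l - 6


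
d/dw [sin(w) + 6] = cos(w)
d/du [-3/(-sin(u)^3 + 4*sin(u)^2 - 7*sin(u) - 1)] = 3*(-3*sin(u)^2 + 8*sin(u) - 7)*cos(u)/(sin(u)^3 - 4*sin(u)^2 + 7*sin(u) + 1)^2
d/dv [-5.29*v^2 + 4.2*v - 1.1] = 4.2 - 10.58*v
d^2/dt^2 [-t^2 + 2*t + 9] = -2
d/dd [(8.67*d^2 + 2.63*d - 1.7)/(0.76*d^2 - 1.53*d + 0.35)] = (-15.2639*d^2 + 8.653*d - 1.6805)/(0.5776*d^4 - 2.3256*d^3 + 2.8729*d^2 - 1.071*d + 0.1225)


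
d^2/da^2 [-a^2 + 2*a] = -2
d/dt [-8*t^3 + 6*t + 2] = 6 - 24*t^2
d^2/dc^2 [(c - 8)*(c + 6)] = 2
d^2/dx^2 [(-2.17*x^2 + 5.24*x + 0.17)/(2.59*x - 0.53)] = (15.447544 - 1.4210854715202e-14*x)/(17.373979*x^3 - 10.665879*x^2 + 2.182593*x - 0.148877)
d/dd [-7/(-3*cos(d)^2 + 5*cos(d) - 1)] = 7*(6*cos(d) - 5)*sin(d)/(3*cos(d)^2 - 5*cos(d) + 1)^2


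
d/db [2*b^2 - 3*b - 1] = 4*b - 3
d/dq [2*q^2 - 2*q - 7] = 4*q - 2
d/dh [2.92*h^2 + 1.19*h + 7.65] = 5.84*h + 1.19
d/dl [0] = 0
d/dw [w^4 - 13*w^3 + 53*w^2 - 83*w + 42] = 4*w^3 - 39*w^2 + 106*w - 83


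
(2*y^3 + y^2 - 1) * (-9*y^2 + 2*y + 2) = -18*y^5 - 5*y^4 + 6*y^3 + 11*y^2 - 2*y - 2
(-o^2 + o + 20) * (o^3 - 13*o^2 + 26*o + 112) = -o^5 + 14*o^4 - 19*o^3 - 346*o^2 + 632*o + 2240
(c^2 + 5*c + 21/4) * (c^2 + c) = c^4 + 6*c^3 + 41*c^2/4 + 21*c/4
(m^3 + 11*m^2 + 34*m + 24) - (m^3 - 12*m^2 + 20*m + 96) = 23*m^2 + 14*m - 72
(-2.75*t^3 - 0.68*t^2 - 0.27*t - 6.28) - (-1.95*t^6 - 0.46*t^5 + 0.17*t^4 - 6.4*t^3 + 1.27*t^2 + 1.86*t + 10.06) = 1.95*t^6 + 0.46*t^5 - 0.17*t^4 + 3.65*t^3 - 1.95*t^2 - 2.13*t - 16.34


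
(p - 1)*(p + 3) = p^2 + 2*p - 3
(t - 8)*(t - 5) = t^2 - 13*t + 40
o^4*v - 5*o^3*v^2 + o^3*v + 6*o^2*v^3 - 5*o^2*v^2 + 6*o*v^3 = o*(o - 3*v)*(o - 2*v)*(o*v + v)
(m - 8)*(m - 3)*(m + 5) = m^3 - 6*m^2 - 31*m + 120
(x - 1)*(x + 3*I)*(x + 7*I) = x^3 - x^2 + 10*I*x^2 - 21*x - 10*I*x + 21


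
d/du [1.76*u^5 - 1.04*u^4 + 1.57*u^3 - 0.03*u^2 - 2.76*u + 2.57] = 8.8*u^4 - 4.16*u^3 + 4.71*u^2 - 0.06*u - 2.76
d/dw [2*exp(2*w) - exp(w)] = (4*exp(w) - 1)*exp(w)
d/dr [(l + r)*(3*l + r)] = 4*l + 2*r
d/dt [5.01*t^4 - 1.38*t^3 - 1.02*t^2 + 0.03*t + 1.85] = 20.04*t^3 - 4.14*t^2 - 2.04*t + 0.03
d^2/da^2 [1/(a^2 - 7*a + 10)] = 2*(-a^2 + 7*a + (2*a - 7)^2 - 10)/(a^2 - 7*a + 10)^3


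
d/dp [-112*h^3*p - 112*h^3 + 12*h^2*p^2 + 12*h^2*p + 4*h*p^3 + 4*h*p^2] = 4*h*(-28*h^2 + 6*h*p + 3*h + 3*p^2 + 2*p)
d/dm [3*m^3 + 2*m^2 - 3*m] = 9*m^2 + 4*m - 3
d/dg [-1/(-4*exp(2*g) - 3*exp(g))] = (-8*exp(g) - 3)*exp(-g)/(4*exp(g) + 3)^2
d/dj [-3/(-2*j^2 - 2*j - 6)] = 3*(-2*j - 1)/(2*(j^2 + j + 3)^2)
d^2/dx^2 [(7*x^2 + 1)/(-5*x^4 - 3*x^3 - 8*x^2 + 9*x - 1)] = 2*(-525*x^8 - 315*x^7 - 33*x^6 - 2115*x^5 - 561*x^4 - 459*x^3 + 87*x^2 + 225*x - 80)/(125*x^12 + 225*x^11 + 735*x^10 + 72*x^9 + 441*x^8 - 1737*x^7 + 698*x^6 - 1125*x^5 + 1989*x^4 - 1152*x^3 + 267*x^2 - 27*x + 1)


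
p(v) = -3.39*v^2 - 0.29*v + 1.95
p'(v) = -6.78*v - 0.29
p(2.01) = -12.33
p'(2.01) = -13.92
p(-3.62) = -41.42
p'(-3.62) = 24.25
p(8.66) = -254.80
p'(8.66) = -59.00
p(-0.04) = 1.96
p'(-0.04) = -0.02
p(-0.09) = 1.95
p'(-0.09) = 0.32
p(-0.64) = 0.75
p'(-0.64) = 4.05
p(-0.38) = 1.57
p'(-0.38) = 2.29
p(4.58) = -70.49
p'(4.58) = -31.34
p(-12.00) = -482.73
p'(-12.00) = 81.07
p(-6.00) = -118.35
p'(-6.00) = 40.39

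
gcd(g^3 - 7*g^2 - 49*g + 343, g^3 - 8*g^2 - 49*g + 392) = g^2 - 49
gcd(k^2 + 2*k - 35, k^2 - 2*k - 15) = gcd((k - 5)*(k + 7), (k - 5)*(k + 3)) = k - 5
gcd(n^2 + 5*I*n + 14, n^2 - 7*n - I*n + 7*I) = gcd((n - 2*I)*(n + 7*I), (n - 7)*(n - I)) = 1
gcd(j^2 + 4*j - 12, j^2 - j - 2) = j - 2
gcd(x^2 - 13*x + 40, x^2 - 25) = x - 5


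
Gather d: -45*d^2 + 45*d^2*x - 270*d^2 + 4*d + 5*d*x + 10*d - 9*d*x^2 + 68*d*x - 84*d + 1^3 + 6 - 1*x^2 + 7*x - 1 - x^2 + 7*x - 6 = d^2*(45*x - 315) + d*(-9*x^2 + 73*x - 70) - 2*x^2 + 14*x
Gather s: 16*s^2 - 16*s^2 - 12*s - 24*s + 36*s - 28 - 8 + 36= 0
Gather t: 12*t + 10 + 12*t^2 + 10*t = 12*t^2 + 22*t + 10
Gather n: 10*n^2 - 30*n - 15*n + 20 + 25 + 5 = 10*n^2 - 45*n + 50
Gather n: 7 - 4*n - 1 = 6 - 4*n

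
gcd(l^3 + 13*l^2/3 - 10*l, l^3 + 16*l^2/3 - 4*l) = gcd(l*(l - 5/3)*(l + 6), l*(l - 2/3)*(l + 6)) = l^2 + 6*l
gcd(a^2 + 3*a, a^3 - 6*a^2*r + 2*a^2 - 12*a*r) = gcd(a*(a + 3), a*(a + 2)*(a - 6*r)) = a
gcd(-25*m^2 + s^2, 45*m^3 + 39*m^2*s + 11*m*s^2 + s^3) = 5*m + s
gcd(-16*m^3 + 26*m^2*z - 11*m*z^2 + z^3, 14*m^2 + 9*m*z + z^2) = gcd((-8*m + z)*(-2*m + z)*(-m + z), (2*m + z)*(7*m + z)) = 1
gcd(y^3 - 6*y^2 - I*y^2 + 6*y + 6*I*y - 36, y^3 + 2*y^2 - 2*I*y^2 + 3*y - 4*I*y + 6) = y - 3*I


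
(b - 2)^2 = b^2 - 4*b + 4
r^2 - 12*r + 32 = (r - 8)*(r - 4)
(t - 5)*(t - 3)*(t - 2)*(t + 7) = t^4 - 3*t^3 - 39*t^2 + 187*t - 210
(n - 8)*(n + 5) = n^2 - 3*n - 40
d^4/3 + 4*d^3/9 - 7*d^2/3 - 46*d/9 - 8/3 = (d/3 + 1/3)*(d - 3)*(d + 4/3)*(d + 2)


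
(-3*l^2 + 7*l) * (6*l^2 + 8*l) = -18*l^4 + 18*l^3 + 56*l^2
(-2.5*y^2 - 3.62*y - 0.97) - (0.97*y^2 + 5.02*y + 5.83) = -3.47*y^2 - 8.64*y - 6.8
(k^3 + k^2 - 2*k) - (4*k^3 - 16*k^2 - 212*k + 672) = -3*k^3 + 17*k^2 + 210*k - 672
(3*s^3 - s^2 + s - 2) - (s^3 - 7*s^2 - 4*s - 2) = 2*s^3 + 6*s^2 + 5*s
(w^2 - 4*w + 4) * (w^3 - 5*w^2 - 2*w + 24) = w^5 - 9*w^4 + 22*w^3 + 12*w^2 - 104*w + 96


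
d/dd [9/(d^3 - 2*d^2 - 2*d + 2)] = 9*(-3*d^2 + 4*d + 2)/(d^3 - 2*d^2 - 2*d + 2)^2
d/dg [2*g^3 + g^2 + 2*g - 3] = 6*g^2 + 2*g + 2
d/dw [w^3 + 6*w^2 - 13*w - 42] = 3*w^2 + 12*w - 13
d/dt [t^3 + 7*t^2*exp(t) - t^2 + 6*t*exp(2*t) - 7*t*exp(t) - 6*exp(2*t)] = 7*t^2*exp(t) + 3*t^2 + 12*t*exp(2*t) + 7*t*exp(t) - 2*t - 6*exp(2*t) - 7*exp(t)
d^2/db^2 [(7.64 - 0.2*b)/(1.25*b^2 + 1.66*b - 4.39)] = (-(0.2*b - 7.64)*(2.5*b + 1.66)*(5.0*b + 3.32) + (1.5*b - 18.436)*(1.25*b^2 + 1.66*b - 4.39))/(1.25*b^2 + 1.66*b - 4.39)^3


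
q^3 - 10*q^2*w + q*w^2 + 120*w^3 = (q - 8*w)*(q - 5*w)*(q + 3*w)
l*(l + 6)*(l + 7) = l^3 + 13*l^2 + 42*l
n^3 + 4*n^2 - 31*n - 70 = (n - 5)*(n + 2)*(n + 7)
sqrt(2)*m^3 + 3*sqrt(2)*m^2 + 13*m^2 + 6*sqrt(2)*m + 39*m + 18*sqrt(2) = (m + 3)*(m + 6*sqrt(2))*(sqrt(2)*m + 1)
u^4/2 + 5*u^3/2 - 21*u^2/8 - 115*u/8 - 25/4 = (u/2 + 1)*(u - 5/2)*(u + 1/2)*(u + 5)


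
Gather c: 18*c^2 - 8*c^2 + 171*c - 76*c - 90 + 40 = 10*c^2 + 95*c - 50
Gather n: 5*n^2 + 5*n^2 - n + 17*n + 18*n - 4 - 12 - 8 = 10*n^2 + 34*n - 24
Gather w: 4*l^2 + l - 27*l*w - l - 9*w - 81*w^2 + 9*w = 4*l^2 - 27*l*w - 81*w^2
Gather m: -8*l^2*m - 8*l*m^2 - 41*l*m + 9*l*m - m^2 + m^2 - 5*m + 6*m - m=-8*l*m^2 + m*(-8*l^2 - 32*l)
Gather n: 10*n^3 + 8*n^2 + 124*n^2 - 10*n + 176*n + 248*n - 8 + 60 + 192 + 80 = 10*n^3 + 132*n^2 + 414*n + 324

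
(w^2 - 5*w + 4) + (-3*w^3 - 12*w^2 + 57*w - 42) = -3*w^3 - 11*w^2 + 52*w - 38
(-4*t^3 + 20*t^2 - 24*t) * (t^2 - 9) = -4*t^5 + 20*t^4 + 12*t^3 - 180*t^2 + 216*t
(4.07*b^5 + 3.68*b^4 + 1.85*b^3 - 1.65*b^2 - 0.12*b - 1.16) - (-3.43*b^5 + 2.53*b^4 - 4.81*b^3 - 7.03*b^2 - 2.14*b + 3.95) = 7.5*b^5 + 1.15*b^4 + 6.66*b^3 + 5.38*b^2 + 2.02*b - 5.11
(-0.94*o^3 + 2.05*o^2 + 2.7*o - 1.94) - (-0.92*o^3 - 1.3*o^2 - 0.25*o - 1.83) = -0.0199999999999999*o^3 + 3.35*o^2 + 2.95*o - 0.11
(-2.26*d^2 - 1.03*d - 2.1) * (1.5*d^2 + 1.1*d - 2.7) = -3.39*d^4 - 4.031*d^3 + 1.819*d^2 + 0.471*d + 5.67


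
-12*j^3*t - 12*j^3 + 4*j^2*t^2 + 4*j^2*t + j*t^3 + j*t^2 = (-2*j + t)*(6*j + t)*(j*t + j)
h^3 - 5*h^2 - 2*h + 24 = (h - 4)*(h - 3)*(h + 2)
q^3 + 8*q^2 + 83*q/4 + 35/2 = (q + 2)*(q + 5/2)*(q + 7/2)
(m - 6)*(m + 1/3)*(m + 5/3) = m^3 - 4*m^2 - 103*m/9 - 10/3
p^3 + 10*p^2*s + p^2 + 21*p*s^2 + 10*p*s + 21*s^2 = (p + 1)*(p + 3*s)*(p + 7*s)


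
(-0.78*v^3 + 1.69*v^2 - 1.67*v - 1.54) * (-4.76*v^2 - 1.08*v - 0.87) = 3.7128*v^5 - 7.202*v^4 + 6.8026*v^3 + 7.6637*v^2 + 3.1161*v + 1.3398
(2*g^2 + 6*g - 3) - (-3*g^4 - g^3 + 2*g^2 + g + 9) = 3*g^4 + g^3 + 5*g - 12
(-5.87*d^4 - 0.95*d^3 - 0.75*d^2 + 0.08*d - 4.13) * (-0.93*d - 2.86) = 5.4591*d^5 + 17.6717*d^4 + 3.4145*d^3 + 2.0706*d^2 + 3.6121*d + 11.8118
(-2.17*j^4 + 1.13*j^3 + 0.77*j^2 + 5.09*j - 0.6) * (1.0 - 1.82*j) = 3.9494*j^5 - 4.2266*j^4 - 0.2714*j^3 - 8.4938*j^2 + 6.182*j - 0.6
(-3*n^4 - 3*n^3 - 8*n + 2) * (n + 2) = -3*n^5 - 9*n^4 - 6*n^3 - 8*n^2 - 14*n + 4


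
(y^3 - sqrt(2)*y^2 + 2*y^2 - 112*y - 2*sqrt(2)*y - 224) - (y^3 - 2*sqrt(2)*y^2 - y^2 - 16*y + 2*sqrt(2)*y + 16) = sqrt(2)*y^2 + 3*y^2 - 96*y - 4*sqrt(2)*y - 240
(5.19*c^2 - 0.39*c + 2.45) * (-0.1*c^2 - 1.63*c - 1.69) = -0.519*c^4 - 8.4207*c^3 - 8.3804*c^2 - 3.3344*c - 4.1405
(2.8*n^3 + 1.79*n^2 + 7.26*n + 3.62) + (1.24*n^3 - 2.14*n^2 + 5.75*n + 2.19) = 4.04*n^3 - 0.35*n^2 + 13.01*n + 5.81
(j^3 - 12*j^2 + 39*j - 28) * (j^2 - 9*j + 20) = j^5 - 21*j^4 + 167*j^3 - 619*j^2 + 1032*j - 560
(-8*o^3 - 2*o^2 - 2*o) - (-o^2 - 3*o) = -8*o^3 - o^2 + o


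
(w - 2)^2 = w^2 - 4*w + 4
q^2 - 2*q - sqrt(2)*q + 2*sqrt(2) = (q - 2)*(q - sqrt(2))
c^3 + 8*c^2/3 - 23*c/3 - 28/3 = (c - 7/3)*(c + 1)*(c + 4)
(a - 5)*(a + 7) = a^2 + 2*a - 35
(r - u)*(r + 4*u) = r^2 + 3*r*u - 4*u^2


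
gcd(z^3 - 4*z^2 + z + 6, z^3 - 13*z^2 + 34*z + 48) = z + 1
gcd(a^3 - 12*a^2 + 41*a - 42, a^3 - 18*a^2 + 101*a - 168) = a^2 - 10*a + 21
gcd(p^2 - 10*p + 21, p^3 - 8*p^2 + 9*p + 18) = p - 3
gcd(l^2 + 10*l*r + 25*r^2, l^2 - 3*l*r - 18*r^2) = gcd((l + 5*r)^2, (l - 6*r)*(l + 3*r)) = 1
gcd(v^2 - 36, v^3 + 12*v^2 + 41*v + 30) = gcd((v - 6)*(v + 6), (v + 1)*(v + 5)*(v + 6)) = v + 6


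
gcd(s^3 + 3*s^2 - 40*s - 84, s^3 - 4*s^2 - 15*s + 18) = s - 6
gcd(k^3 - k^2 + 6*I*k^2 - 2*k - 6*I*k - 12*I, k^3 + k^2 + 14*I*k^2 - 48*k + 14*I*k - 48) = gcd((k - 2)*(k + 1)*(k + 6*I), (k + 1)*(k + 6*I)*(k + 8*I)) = k^2 + k*(1 + 6*I) + 6*I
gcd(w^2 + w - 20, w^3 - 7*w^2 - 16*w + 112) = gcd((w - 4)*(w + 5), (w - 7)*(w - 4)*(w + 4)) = w - 4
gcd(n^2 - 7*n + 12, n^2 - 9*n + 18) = n - 3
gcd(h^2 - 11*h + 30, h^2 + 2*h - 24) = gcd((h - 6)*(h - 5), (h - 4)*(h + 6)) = 1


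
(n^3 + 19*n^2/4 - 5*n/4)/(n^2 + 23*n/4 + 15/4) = n*(4*n - 1)/(4*n + 3)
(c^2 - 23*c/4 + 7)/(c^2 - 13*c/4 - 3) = (4*c - 7)/(4*c + 3)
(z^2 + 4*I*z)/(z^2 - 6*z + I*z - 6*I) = z*(z + 4*I)/(z^2 + z*(-6 + I) - 6*I)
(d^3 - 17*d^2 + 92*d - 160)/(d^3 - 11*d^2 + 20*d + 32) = (d - 5)/(d + 1)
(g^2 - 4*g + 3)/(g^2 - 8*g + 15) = (g - 1)/(g - 5)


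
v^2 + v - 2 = (v - 1)*(v + 2)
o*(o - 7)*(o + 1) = o^3 - 6*o^2 - 7*o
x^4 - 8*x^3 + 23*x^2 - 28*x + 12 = (x - 3)*(x - 2)^2*(x - 1)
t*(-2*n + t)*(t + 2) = -2*n*t^2 - 4*n*t + t^3 + 2*t^2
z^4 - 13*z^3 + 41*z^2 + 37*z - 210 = (z - 7)*(z - 5)*(z - 3)*(z + 2)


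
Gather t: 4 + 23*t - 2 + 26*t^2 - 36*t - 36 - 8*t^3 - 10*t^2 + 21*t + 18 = -8*t^3 + 16*t^2 + 8*t - 16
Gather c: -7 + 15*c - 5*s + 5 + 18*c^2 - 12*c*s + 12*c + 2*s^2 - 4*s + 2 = 18*c^2 + c*(27 - 12*s) + 2*s^2 - 9*s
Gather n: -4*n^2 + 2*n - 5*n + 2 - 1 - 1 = -4*n^2 - 3*n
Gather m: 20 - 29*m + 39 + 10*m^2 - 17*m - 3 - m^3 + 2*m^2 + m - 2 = -m^3 + 12*m^2 - 45*m + 54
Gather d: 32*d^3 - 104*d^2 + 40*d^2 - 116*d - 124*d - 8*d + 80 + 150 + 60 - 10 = 32*d^3 - 64*d^2 - 248*d + 280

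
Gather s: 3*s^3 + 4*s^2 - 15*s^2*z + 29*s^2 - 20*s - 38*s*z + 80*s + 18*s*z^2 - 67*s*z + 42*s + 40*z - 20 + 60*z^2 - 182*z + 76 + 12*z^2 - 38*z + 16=3*s^3 + s^2*(33 - 15*z) + s*(18*z^2 - 105*z + 102) + 72*z^2 - 180*z + 72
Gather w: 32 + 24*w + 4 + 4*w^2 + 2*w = 4*w^2 + 26*w + 36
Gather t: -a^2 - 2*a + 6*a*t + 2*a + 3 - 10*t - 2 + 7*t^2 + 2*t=-a^2 + 7*t^2 + t*(6*a - 8) + 1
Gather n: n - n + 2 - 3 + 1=0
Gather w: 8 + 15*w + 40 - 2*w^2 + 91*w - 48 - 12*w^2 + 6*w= -14*w^2 + 112*w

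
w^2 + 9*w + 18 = (w + 3)*(w + 6)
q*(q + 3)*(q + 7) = q^3 + 10*q^2 + 21*q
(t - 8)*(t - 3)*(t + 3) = t^3 - 8*t^2 - 9*t + 72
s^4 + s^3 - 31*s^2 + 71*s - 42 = (s - 3)*(s - 2)*(s - 1)*(s + 7)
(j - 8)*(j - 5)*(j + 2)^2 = j^4 - 9*j^3 - 8*j^2 + 108*j + 160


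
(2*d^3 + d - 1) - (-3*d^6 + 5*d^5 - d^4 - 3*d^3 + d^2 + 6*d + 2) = 3*d^6 - 5*d^5 + d^4 + 5*d^3 - d^2 - 5*d - 3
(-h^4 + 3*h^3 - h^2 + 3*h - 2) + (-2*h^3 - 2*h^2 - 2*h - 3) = -h^4 + h^3 - 3*h^2 + h - 5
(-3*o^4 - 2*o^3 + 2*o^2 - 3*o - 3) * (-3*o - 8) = 9*o^5 + 30*o^4 + 10*o^3 - 7*o^2 + 33*o + 24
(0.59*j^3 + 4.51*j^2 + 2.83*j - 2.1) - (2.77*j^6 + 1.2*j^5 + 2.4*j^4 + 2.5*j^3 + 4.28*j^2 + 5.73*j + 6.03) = -2.77*j^6 - 1.2*j^5 - 2.4*j^4 - 1.91*j^3 + 0.23*j^2 - 2.9*j - 8.13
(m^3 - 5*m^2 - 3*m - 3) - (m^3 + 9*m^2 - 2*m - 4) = -14*m^2 - m + 1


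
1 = 1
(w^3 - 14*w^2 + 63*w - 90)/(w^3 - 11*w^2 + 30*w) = (w - 3)/w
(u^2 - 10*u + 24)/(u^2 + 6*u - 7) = (u^2 - 10*u + 24)/(u^2 + 6*u - 7)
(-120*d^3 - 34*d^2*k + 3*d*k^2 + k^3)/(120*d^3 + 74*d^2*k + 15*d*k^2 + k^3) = (-6*d + k)/(6*d + k)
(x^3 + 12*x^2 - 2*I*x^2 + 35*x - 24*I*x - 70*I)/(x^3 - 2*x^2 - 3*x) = (x^3 + 2*x^2*(6 - I) + x*(35 - 24*I) - 70*I)/(x*(x^2 - 2*x - 3))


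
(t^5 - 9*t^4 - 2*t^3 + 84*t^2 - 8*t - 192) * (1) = t^5 - 9*t^4 - 2*t^3 + 84*t^2 - 8*t - 192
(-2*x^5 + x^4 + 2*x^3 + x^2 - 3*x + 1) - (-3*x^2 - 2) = -2*x^5 + x^4 + 2*x^3 + 4*x^2 - 3*x + 3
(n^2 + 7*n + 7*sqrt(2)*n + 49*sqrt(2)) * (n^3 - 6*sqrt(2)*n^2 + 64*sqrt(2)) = n^5 + sqrt(2)*n^4 + 7*n^4 - 84*n^3 + 7*sqrt(2)*n^3 - 588*n^2 + 64*sqrt(2)*n^2 + 448*sqrt(2)*n + 896*n + 6272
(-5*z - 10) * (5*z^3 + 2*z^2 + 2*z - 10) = -25*z^4 - 60*z^3 - 30*z^2 + 30*z + 100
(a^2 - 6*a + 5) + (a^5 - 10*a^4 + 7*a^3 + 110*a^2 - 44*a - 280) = a^5 - 10*a^4 + 7*a^3 + 111*a^2 - 50*a - 275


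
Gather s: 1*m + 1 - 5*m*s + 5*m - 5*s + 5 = 6*m + s*(-5*m - 5) + 6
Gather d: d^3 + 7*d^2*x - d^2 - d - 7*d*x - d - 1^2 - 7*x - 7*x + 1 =d^3 + d^2*(7*x - 1) + d*(-7*x - 2) - 14*x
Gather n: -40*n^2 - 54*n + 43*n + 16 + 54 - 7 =-40*n^2 - 11*n + 63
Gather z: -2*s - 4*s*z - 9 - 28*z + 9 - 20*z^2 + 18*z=-2*s - 20*z^2 + z*(-4*s - 10)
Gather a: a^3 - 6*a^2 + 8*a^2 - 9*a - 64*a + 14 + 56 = a^3 + 2*a^2 - 73*a + 70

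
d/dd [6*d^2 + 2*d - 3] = 12*d + 2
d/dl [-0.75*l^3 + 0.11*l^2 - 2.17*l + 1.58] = -2.25*l^2 + 0.22*l - 2.17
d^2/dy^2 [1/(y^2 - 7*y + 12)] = 2*(-y^2 + 7*y + (2*y - 7)^2 - 12)/(y^2 - 7*y + 12)^3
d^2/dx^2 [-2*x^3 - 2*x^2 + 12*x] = -12*x - 4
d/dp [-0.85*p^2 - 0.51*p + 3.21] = -1.7*p - 0.51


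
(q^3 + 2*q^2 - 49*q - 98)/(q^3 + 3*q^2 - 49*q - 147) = (q + 2)/(q + 3)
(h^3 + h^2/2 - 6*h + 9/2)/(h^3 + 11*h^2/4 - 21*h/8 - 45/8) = 4*(h - 1)/(4*h + 5)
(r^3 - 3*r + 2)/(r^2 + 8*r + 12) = (r^2 - 2*r + 1)/(r + 6)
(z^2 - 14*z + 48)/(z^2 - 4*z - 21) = (-z^2 + 14*z - 48)/(-z^2 + 4*z + 21)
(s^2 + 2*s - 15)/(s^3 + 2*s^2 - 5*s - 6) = (s^2 + 2*s - 15)/(s^3 + 2*s^2 - 5*s - 6)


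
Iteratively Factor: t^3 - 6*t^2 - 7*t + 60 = (t + 3)*(t^2 - 9*t + 20) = (t - 5)*(t + 3)*(t - 4)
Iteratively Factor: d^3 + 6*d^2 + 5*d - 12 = (d + 4)*(d^2 + 2*d - 3) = (d + 3)*(d + 4)*(d - 1)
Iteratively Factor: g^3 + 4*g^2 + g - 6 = (g + 2)*(g^2 + 2*g - 3) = (g + 2)*(g + 3)*(g - 1)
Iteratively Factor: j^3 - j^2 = (j)*(j^2 - j) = j^2*(j - 1)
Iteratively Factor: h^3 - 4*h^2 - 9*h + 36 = (h - 4)*(h^2 - 9) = (h - 4)*(h + 3)*(h - 3)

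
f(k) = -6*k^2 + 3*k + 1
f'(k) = 3 - 12*k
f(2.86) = -39.50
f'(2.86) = -31.32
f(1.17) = -3.70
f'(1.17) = -11.04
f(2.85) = -39.18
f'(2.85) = -31.20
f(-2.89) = -57.78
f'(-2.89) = 37.68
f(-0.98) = -7.70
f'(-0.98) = 14.76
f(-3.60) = -87.56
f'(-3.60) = 46.20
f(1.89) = -14.76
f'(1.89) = -19.68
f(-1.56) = -18.28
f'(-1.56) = 21.72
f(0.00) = 1.00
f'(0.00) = 3.00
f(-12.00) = -899.00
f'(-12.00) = 147.00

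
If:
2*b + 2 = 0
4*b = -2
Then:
No Solution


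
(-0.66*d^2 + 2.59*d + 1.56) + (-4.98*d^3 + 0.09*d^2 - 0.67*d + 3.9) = -4.98*d^3 - 0.57*d^2 + 1.92*d + 5.46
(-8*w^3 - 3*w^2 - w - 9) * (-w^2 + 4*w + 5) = 8*w^5 - 29*w^4 - 51*w^3 - 10*w^2 - 41*w - 45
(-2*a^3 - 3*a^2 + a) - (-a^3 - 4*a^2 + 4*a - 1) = -a^3 + a^2 - 3*a + 1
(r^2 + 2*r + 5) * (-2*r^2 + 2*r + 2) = -2*r^4 - 2*r^3 - 4*r^2 + 14*r + 10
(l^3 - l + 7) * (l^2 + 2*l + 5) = l^5 + 2*l^4 + 4*l^3 + 5*l^2 + 9*l + 35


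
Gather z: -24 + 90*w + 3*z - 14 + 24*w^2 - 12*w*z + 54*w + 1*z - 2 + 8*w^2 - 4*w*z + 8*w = 32*w^2 + 152*w + z*(4 - 16*w) - 40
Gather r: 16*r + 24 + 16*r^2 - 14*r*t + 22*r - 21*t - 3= 16*r^2 + r*(38 - 14*t) - 21*t + 21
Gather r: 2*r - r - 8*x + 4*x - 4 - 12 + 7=r - 4*x - 9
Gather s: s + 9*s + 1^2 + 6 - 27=10*s - 20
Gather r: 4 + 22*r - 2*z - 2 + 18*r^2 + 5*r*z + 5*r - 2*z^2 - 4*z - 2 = 18*r^2 + r*(5*z + 27) - 2*z^2 - 6*z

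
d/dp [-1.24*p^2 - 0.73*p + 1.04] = -2.48*p - 0.73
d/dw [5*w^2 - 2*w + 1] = 10*w - 2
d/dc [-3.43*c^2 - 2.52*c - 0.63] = -6.86*c - 2.52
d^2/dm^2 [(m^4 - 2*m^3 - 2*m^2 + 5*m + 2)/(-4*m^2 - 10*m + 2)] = (-4*m^6 - 30*m^5 - 69*m^4 + 54*m^3 - 48*m^2 - 84*m - 77)/(8*m^6 + 60*m^5 + 138*m^4 + 65*m^3 - 69*m^2 + 15*m - 1)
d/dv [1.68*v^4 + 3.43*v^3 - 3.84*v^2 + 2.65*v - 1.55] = 6.72*v^3 + 10.29*v^2 - 7.68*v + 2.65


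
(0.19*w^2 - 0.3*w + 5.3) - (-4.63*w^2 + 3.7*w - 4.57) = 4.82*w^2 - 4.0*w + 9.87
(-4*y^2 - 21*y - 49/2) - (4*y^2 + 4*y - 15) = -8*y^2 - 25*y - 19/2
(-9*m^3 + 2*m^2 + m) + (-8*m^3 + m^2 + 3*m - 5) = -17*m^3 + 3*m^2 + 4*m - 5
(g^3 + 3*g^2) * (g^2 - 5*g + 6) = g^5 - 2*g^4 - 9*g^3 + 18*g^2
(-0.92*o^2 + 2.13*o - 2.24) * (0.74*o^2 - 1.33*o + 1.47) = -0.6808*o^4 + 2.7998*o^3 - 5.8429*o^2 + 6.1103*o - 3.2928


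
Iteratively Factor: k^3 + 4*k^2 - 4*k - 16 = (k + 2)*(k^2 + 2*k - 8) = (k + 2)*(k + 4)*(k - 2)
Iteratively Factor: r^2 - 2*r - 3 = (r + 1)*(r - 3)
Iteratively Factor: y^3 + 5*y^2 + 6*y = (y)*(y^2 + 5*y + 6) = y*(y + 3)*(y + 2)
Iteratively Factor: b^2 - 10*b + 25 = (b - 5)*(b - 5)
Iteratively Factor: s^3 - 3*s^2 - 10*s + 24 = (s - 2)*(s^2 - s - 12) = (s - 4)*(s - 2)*(s + 3)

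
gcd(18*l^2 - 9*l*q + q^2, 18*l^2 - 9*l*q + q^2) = 18*l^2 - 9*l*q + q^2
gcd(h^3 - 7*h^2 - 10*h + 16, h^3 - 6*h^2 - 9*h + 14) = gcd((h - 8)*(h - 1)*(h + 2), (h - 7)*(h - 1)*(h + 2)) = h^2 + h - 2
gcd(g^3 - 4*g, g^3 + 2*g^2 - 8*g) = g^2 - 2*g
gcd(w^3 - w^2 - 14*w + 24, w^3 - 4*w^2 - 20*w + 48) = w^2 + 2*w - 8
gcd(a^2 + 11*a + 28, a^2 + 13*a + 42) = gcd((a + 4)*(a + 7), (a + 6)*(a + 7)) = a + 7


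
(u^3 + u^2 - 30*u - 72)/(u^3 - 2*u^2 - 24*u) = (u + 3)/u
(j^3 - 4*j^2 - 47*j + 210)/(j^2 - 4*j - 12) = (j^2 + 2*j - 35)/(j + 2)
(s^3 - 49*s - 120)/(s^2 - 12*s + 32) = (s^2 + 8*s + 15)/(s - 4)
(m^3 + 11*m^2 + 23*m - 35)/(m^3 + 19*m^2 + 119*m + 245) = (m - 1)/(m + 7)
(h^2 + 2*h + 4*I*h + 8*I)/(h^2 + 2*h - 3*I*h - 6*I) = (h + 4*I)/(h - 3*I)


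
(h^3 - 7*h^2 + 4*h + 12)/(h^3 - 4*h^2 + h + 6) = (h - 6)/(h - 3)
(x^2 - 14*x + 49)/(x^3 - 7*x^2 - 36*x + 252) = (x - 7)/(x^2 - 36)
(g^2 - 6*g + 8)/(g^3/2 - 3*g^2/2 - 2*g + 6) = 2*(g - 4)/(g^2 - g - 6)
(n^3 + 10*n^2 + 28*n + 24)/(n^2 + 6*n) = n + 4 + 4/n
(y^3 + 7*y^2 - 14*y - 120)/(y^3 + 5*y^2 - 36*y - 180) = (y - 4)/(y - 6)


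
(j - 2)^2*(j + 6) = j^3 + 2*j^2 - 20*j + 24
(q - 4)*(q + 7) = q^2 + 3*q - 28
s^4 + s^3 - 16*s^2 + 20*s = s*(s - 2)^2*(s + 5)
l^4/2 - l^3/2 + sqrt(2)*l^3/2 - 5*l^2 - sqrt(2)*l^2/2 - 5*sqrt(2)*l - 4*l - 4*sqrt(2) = (l/2 + 1)*(l - 4)*(l + 1)*(l + sqrt(2))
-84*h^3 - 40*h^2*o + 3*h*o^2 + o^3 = (-6*h + o)*(2*h + o)*(7*h + o)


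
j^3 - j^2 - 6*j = j*(j - 3)*(j + 2)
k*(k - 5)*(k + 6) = k^3 + k^2 - 30*k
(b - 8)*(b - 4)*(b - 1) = b^3 - 13*b^2 + 44*b - 32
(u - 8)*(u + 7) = u^2 - u - 56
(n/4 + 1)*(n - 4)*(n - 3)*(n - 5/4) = n^4/4 - 17*n^3/16 - 49*n^2/16 + 17*n - 15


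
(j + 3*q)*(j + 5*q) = j^2 + 8*j*q + 15*q^2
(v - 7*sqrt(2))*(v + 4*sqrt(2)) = v^2 - 3*sqrt(2)*v - 56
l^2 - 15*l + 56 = (l - 8)*(l - 7)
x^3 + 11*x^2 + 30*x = x*(x + 5)*(x + 6)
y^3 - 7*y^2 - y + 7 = (y - 7)*(y - 1)*(y + 1)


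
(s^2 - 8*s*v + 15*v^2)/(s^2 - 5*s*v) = (s - 3*v)/s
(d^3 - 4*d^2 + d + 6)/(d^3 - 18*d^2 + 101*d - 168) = (d^2 - d - 2)/(d^2 - 15*d + 56)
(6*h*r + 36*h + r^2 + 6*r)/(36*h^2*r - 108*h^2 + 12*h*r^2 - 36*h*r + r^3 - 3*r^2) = (r + 6)/(6*h*r - 18*h + r^2 - 3*r)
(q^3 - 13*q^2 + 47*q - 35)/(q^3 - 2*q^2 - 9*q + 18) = (q^3 - 13*q^2 + 47*q - 35)/(q^3 - 2*q^2 - 9*q + 18)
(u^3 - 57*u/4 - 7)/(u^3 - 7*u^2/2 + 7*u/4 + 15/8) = 2*(2*u^2 - u - 28)/(4*u^2 - 16*u + 15)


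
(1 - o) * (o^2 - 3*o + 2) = -o^3 + 4*o^2 - 5*o + 2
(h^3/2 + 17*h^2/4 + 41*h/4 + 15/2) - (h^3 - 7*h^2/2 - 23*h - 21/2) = -h^3/2 + 31*h^2/4 + 133*h/4 + 18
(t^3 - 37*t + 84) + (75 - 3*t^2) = t^3 - 3*t^2 - 37*t + 159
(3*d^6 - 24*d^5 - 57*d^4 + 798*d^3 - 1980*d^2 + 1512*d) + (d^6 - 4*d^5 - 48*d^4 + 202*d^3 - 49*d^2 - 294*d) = 4*d^6 - 28*d^5 - 105*d^4 + 1000*d^3 - 2029*d^2 + 1218*d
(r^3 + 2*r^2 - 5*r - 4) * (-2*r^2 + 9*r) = -2*r^5 + 5*r^4 + 28*r^3 - 37*r^2 - 36*r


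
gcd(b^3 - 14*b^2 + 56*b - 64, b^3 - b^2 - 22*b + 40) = b^2 - 6*b + 8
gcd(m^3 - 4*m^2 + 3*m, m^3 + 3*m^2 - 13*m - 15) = m - 3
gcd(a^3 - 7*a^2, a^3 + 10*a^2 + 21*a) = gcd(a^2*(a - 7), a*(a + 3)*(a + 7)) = a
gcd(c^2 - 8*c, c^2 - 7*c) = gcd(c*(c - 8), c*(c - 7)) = c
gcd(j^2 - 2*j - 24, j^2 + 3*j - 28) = 1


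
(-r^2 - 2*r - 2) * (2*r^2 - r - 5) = -2*r^4 - 3*r^3 + 3*r^2 + 12*r + 10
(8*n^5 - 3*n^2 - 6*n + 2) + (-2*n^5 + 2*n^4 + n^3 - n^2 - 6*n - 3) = 6*n^5 + 2*n^4 + n^3 - 4*n^2 - 12*n - 1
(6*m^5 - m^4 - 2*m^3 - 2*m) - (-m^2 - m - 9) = 6*m^5 - m^4 - 2*m^3 + m^2 - m + 9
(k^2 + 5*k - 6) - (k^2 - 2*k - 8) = 7*k + 2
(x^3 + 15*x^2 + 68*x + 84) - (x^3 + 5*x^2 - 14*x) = 10*x^2 + 82*x + 84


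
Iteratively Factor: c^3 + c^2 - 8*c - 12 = (c - 3)*(c^2 + 4*c + 4) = (c - 3)*(c + 2)*(c + 2)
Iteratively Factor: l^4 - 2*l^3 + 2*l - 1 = (l - 1)*(l^3 - l^2 - l + 1) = (l - 1)^2*(l^2 - 1) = (l - 1)^3*(l + 1)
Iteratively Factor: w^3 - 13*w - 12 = (w - 4)*(w^2 + 4*w + 3) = (w - 4)*(w + 3)*(w + 1)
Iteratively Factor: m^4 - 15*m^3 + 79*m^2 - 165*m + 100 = (m - 5)*(m^3 - 10*m^2 + 29*m - 20) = (m - 5)*(m - 4)*(m^2 - 6*m + 5) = (m - 5)*(m - 4)*(m - 1)*(m - 5)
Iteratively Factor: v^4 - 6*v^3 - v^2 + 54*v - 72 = (v - 2)*(v^3 - 4*v^2 - 9*v + 36) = (v - 3)*(v - 2)*(v^2 - v - 12) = (v - 4)*(v - 3)*(v - 2)*(v + 3)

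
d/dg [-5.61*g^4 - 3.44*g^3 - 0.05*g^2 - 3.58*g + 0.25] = -22.44*g^3 - 10.32*g^2 - 0.1*g - 3.58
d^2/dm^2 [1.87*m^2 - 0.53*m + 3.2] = 3.74000000000000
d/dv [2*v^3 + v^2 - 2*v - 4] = 6*v^2 + 2*v - 2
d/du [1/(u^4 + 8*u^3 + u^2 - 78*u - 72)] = 2*(-2*u^3 - 12*u^2 - u + 39)/(u^4 + 8*u^3 + u^2 - 78*u - 72)^2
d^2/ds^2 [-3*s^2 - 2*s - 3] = -6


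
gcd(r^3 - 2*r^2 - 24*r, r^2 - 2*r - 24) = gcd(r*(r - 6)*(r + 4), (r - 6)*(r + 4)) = r^2 - 2*r - 24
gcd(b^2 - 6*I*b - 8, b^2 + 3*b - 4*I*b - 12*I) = b - 4*I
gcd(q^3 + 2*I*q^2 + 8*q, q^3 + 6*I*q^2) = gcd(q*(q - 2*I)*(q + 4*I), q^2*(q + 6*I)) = q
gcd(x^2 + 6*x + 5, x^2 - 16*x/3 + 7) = 1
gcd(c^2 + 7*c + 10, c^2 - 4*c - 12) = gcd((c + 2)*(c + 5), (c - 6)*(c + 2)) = c + 2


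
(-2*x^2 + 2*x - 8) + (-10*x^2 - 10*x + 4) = -12*x^2 - 8*x - 4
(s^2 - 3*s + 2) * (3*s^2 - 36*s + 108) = 3*s^4 - 45*s^3 + 222*s^2 - 396*s + 216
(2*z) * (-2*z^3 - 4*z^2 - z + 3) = -4*z^4 - 8*z^3 - 2*z^2 + 6*z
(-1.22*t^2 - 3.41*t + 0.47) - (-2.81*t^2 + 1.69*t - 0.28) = 1.59*t^2 - 5.1*t + 0.75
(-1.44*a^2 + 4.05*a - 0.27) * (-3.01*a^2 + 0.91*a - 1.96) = 4.3344*a^4 - 13.5009*a^3 + 7.3206*a^2 - 8.1837*a + 0.5292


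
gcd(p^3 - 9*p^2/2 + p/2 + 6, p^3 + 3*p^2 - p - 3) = p + 1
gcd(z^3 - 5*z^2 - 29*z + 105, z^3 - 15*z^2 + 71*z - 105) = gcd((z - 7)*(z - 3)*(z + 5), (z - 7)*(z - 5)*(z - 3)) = z^2 - 10*z + 21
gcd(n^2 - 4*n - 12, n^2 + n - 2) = n + 2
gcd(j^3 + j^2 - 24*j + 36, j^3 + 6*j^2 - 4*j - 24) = j^2 + 4*j - 12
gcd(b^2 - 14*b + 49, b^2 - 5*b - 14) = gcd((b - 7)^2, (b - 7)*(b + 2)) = b - 7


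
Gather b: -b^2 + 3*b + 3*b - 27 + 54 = -b^2 + 6*b + 27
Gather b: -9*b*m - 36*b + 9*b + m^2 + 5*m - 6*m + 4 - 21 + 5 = b*(-9*m - 27) + m^2 - m - 12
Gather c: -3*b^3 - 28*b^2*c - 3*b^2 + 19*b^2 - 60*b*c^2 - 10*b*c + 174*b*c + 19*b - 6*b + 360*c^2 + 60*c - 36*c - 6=-3*b^3 + 16*b^2 + 13*b + c^2*(360 - 60*b) + c*(-28*b^2 + 164*b + 24) - 6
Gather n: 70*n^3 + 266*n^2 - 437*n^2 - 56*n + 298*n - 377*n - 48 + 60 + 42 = 70*n^3 - 171*n^2 - 135*n + 54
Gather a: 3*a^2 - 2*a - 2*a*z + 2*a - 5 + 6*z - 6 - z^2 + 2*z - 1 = 3*a^2 - 2*a*z - z^2 + 8*z - 12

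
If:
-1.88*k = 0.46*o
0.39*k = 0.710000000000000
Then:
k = 1.82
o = -7.44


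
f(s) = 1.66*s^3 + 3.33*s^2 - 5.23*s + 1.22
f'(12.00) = 791.81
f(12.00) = 3286.46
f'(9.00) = 458.09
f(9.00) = 1434.02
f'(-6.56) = 165.39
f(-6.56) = -289.79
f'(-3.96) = 46.49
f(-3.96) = -28.93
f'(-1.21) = -6.00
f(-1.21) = 9.48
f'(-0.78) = -7.39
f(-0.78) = 6.54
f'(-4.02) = 48.48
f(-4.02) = -31.78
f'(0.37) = -2.08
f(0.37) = -0.18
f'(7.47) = 322.41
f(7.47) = 839.91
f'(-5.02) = 86.83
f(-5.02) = -98.61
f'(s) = 4.98*s^2 + 6.66*s - 5.23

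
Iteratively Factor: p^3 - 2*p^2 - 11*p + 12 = (p - 4)*(p^2 + 2*p - 3) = (p - 4)*(p - 1)*(p + 3)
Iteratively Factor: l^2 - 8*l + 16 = (l - 4)*(l - 4)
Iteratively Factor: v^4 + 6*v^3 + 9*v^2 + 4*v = (v + 4)*(v^3 + 2*v^2 + v) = (v + 1)*(v + 4)*(v^2 + v) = v*(v + 1)*(v + 4)*(v + 1)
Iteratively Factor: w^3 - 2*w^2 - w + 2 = (w - 2)*(w^2 - 1) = (w - 2)*(w + 1)*(w - 1)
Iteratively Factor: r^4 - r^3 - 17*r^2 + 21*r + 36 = (r + 4)*(r^3 - 5*r^2 + 3*r + 9) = (r + 1)*(r + 4)*(r^2 - 6*r + 9) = (r - 3)*(r + 1)*(r + 4)*(r - 3)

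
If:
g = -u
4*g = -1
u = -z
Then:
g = -1/4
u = 1/4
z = -1/4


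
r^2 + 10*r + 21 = (r + 3)*(r + 7)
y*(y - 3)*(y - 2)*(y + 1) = y^4 - 4*y^3 + y^2 + 6*y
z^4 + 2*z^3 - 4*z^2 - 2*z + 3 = (z - 1)^2*(z + 1)*(z + 3)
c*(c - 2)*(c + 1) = c^3 - c^2 - 2*c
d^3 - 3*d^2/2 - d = d*(d - 2)*(d + 1/2)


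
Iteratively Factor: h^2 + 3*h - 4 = (h + 4)*(h - 1)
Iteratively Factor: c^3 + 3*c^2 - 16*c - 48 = (c + 4)*(c^2 - c - 12) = (c - 4)*(c + 4)*(c + 3)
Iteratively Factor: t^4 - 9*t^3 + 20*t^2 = (t - 4)*(t^3 - 5*t^2) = t*(t - 4)*(t^2 - 5*t) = t*(t - 5)*(t - 4)*(t)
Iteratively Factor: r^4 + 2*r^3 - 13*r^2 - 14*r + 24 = (r - 1)*(r^3 + 3*r^2 - 10*r - 24) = (r - 1)*(r + 2)*(r^2 + r - 12) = (r - 3)*(r - 1)*(r + 2)*(r + 4)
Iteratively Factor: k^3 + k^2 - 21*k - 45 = (k + 3)*(k^2 - 2*k - 15) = (k + 3)^2*(k - 5)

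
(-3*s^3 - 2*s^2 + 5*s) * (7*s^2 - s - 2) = -21*s^5 - 11*s^4 + 43*s^3 - s^2 - 10*s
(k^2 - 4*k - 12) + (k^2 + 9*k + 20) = 2*k^2 + 5*k + 8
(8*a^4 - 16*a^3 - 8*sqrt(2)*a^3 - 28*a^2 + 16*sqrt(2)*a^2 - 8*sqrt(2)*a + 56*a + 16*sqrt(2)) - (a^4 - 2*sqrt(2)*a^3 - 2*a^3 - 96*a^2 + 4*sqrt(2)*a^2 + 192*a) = 7*a^4 - 14*a^3 - 6*sqrt(2)*a^3 + 12*sqrt(2)*a^2 + 68*a^2 - 136*a - 8*sqrt(2)*a + 16*sqrt(2)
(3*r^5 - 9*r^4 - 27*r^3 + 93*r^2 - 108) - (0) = 3*r^5 - 9*r^4 - 27*r^3 + 93*r^2 - 108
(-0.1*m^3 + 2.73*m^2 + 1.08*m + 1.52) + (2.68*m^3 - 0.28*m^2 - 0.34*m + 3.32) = 2.58*m^3 + 2.45*m^2 + 0.74*m + 4.84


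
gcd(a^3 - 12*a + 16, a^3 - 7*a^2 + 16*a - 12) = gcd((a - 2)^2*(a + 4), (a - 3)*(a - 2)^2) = a^2 - 4*a + 4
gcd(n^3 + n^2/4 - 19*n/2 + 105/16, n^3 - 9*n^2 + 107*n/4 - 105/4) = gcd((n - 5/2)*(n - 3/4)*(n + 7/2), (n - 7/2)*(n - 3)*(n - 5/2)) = n - 5/2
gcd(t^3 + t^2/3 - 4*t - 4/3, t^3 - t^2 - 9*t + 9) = 1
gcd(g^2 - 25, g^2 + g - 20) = g + 5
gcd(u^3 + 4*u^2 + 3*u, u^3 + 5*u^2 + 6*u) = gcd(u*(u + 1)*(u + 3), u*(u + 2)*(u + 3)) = u^2 + 3*u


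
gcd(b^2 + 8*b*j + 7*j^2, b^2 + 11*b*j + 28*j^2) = b + 7*j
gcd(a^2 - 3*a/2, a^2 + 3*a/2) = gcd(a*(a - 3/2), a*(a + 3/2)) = a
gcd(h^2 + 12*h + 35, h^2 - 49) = h + 7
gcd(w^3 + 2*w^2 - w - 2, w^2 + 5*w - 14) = 1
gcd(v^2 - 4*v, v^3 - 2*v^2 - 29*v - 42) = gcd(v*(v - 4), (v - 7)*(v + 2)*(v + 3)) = 1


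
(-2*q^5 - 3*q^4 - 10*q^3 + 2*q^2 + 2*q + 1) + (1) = -2*q^5 - 3*q^4 - 10*q^3 + 2*q^2 + 2*q + 2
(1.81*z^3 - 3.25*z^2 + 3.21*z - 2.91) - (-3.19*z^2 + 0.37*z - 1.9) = 1.81*z^3 - 0.0600000000000001*z^2 + 2.84*z - 1.01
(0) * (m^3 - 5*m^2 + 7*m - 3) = 0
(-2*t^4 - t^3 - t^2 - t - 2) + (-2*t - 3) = -2*t^4 - t^3 - t^2 - 3*t - 5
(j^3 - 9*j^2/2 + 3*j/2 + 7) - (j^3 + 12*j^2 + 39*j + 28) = -33*j^2/2 - 75*j/2 - 21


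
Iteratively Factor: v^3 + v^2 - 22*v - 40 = (v + 2)*(v^2 - v - 20) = (v - 5)*(v + 2)*(v + 4)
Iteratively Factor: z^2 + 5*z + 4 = (z + 4)*(z + 1)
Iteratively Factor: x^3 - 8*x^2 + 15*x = (x - 3)*(x^2 - 5*x) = (x - 5)*(x - 3)*(x)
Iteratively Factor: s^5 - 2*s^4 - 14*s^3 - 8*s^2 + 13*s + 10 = (s + 1)*(s^4 - 3*s^3 - 11*s^2 + 3*s + 10) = (s + 1)*(s + 2)*(s^3 - 5*s^2 - s + 5) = (s - 5)*(s + 1)*(s + 2)*(s^2 - 1) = (s - 5)*(s + 1)^2*(s + 2)*(s - 1)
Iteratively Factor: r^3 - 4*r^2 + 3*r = (r)*(r^2 - 4*r + 3) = r*(r - 1)*(r - 3)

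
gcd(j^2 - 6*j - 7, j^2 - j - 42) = j - 7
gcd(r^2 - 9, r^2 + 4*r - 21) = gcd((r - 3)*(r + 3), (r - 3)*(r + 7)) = r - 3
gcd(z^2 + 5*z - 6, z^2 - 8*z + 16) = 1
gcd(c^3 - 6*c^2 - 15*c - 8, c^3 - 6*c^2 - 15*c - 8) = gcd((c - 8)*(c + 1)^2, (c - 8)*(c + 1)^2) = c^3 - 6*c^2 - 15*c - 8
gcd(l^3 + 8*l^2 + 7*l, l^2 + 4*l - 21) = l + 7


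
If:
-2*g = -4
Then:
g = 2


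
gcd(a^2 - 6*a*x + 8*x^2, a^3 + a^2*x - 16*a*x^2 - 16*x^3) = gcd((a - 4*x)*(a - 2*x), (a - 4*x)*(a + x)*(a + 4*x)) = -a + 4*x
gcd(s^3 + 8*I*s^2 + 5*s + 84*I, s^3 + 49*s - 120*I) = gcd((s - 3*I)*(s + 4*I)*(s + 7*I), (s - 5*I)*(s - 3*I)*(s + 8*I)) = s - 3*I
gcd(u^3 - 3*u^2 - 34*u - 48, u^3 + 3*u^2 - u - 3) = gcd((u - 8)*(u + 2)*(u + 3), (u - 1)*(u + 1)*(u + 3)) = u + 3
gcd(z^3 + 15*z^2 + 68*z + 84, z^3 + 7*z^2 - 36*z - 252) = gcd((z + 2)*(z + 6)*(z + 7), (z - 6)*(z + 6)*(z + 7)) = z^2 + 13*z + 42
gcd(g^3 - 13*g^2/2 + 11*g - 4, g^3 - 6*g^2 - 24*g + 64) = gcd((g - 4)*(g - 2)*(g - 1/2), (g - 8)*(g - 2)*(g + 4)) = g - 2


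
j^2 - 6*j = j*(j - 6)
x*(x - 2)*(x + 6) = x^3 + 4*x^2 - 12*x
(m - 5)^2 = m^2 - 10*m + 25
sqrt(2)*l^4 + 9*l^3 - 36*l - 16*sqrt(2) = (l - 2)*(l + 2)*(l + 4*sqrt(2))*(sqrt(2)*l + 1)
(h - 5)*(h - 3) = h^2 - 8*h + 15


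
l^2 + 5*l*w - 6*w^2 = (l - w)*(l + 6*w)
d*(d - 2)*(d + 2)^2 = d^4 + 2*d^3 - 4*d^2 - 8*d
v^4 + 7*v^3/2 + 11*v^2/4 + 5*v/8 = v*(v + 1/2)^2*(v + 5/2)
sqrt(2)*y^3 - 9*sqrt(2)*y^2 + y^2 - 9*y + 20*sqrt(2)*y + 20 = (y - 5)*(y - 4)*(sqrt(2)*y + 1)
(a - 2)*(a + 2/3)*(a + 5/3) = a^3 + a^2/3 - 32*a/9 - 20/9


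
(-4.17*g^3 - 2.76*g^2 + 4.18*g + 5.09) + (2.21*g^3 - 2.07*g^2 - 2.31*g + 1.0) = -1.96*g^3 - 4.83*g^2 + 1.87*g + 6.09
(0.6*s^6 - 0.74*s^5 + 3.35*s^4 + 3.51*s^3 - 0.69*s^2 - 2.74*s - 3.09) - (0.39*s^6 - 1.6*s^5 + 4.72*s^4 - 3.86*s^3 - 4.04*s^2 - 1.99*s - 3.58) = 0.21*s^6 + 0.86*s^5 - 1.37*s^4 + 7.37*s^3 + 3.35*s^2 - 0.75*s + 0.49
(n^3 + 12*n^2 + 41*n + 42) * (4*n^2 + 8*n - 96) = 4*n^5 + 56*n^4 + 164*n^3 - 656*n^2 - 3600*n - 4032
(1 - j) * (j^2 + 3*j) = -j^3 - 2*j^2 + 3*j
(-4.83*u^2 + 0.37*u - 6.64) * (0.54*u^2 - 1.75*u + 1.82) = -2.6082*u^4 + 8.6523*u^3 - 13.0237*u^2 + 12.2934*u - 12.0848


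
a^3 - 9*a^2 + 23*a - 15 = (a - 5)*(a - 3)*(a - 1)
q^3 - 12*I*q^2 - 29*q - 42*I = (q - 7*I)*(q - 6*I)*(q + I)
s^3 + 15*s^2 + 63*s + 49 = (s + 1)*(s + 7)^2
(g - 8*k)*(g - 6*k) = g^2 - 14*g*k + 48*k^2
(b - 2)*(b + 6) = b^2 + 4*b - 12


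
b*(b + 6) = b^2 + 6*b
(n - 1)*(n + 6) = n^2 + 5*n - 6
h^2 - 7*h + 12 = (h - 4)*(h - 3)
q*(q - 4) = q^2 - 4*q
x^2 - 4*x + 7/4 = (x - 7/2)*(x - 1/2)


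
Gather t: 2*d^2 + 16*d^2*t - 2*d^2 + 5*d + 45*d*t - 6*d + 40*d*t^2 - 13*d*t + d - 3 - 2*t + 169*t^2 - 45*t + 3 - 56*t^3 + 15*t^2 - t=-56*t^3 + t^2*(40*d + 184) + t*(16*d^2 + 32*d - 48)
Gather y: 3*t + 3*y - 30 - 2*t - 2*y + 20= t + y - 10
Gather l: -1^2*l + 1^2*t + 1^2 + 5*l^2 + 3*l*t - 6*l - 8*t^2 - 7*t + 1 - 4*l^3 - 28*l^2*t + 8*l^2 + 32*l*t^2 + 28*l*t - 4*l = -4*l^3 + l^2*(13 - 28*t) + l*(32*t^2 + 31*t - 11) - 8*t^2 - 6*t + 2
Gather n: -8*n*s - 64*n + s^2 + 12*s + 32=n*(-8*s - 64) + s^2 + 12*s + 32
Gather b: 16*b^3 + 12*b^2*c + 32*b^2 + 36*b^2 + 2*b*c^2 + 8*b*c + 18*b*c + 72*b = 16*b^3 + b^2*(12*c + 68) + b*(2*c^2 + 26*c + 72)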